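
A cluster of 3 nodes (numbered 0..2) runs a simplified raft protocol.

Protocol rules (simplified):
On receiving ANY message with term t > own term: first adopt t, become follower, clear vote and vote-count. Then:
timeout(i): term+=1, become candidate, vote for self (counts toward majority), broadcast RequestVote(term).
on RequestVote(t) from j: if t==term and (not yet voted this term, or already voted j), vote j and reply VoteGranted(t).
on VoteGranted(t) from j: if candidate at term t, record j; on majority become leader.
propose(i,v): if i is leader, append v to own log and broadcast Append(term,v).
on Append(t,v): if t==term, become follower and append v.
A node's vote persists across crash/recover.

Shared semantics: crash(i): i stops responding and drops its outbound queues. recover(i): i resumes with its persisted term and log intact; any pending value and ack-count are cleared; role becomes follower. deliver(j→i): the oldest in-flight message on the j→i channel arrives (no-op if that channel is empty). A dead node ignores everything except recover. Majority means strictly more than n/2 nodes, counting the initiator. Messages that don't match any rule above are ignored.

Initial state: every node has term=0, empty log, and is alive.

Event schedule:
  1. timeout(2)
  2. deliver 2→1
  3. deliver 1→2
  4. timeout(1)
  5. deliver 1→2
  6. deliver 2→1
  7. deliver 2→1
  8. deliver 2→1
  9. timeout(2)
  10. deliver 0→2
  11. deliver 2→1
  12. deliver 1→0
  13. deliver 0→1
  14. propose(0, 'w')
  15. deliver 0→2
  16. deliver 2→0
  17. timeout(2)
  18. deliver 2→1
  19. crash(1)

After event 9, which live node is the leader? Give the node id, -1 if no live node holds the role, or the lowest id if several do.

e1 timeout(2): 2[cand,t=1,-]
e2 deliver 2→1: 1[foll,t=1,-]
e3 deliver 1→2: 2[lead,t=1,-]
e4 timeout(1): 1[cand,t=2,-]
e5 deliver 1→2: 2[foll,t=2,-]
e6 deliver 2→1: 1[lead,t=2,-]
e7 deliver 2→1: ·
e8 deliver 2→1: ·
e9 timeout(2): 2[cand,t=3,-]

1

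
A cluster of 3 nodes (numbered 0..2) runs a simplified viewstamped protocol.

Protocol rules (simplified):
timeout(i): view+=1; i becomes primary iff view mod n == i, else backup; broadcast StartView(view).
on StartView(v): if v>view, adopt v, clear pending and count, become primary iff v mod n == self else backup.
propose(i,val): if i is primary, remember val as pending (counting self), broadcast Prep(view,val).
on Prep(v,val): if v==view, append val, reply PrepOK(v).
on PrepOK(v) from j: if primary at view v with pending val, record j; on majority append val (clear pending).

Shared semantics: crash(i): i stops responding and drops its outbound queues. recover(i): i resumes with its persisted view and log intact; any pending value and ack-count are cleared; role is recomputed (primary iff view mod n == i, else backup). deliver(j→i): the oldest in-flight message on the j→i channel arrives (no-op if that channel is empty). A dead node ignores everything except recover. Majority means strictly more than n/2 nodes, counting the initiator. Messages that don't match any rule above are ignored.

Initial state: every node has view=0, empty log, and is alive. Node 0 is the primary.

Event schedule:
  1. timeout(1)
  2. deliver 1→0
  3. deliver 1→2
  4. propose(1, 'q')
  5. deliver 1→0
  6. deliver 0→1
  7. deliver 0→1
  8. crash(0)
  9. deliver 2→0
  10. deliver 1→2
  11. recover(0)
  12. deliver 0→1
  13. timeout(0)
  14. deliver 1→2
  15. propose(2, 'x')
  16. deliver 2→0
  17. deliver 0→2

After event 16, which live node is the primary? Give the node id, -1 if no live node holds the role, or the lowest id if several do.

step 1 timeout(1): 1={prim,v=1,log=-}
step 2 deliver 1→0: 0={back,v=1,log=-}
step 3 deliver 1→2: 2={back,v=1,log=-}
step 4 propose(1,'q'): —
step 5 deliver 1→0: 0={back,v=1,log=q}
step 6 deliver 0→1: 1={prim,v=1,log=q}
step 7 deliver 0→1: —
step 8 crash(0): 0={✗back,v=1,log=q}
step 9 deliver 2→0: —
step 10 deliver 1→2: 2={back,v=1,log=q}
step 11 recover(0): 0={back,v=1,log=q}
step 12 deliver 0→1: —
step 13 timeout(0): 0={back,v=2,log=q}
step 14 deliver 1→2: —
step 15 propose(2,'x'): —
step 16 deliver 2→0: —

1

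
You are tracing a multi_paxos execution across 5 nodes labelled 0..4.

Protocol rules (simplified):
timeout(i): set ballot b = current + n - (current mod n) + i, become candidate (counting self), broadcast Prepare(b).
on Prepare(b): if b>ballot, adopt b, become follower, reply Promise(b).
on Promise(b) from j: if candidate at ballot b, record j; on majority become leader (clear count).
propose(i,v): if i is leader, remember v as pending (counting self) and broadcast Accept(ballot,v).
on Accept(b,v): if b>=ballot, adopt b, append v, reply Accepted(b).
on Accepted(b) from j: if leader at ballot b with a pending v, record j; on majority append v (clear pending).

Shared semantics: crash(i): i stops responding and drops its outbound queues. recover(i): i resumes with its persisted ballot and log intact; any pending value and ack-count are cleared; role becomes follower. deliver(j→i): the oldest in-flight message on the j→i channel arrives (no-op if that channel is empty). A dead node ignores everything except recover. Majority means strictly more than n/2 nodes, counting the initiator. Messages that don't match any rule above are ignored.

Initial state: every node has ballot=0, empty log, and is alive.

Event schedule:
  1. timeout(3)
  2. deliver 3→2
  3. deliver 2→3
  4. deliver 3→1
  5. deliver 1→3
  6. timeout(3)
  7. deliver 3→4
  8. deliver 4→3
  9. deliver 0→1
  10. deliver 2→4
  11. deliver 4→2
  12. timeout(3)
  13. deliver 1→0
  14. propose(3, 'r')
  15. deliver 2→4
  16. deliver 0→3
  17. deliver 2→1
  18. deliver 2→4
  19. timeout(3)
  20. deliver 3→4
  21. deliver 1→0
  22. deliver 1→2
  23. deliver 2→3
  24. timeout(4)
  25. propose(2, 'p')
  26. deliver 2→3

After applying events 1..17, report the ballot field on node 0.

1. timeout(3):  <3:cand b8 ->
2. deliver 3→2:  <2:foll b8 ->
3. deliver 2→3:  nop
4. deliver 3→1:  <1:foll b8 ->
5. deliver 1→3:  <3:lead b8 ->
6. timeout(3):  <3:cand b13 ->
7. deliver 3→4:  <4:foll b8 ->
8. deliver 4→3:  nop
9. deliver 0→1:  nop
10. deliver 2→4:  nop
11. deliver 4→2:  nop
12. timeout(3):  <3:cand b18 ->
13. deliver 1→0:  nop
14. propose(3,'r'):  nop
15. deliver 2→4:  nop
16. deliver 0→3:  nop
17. deliver 2→1:  nop

0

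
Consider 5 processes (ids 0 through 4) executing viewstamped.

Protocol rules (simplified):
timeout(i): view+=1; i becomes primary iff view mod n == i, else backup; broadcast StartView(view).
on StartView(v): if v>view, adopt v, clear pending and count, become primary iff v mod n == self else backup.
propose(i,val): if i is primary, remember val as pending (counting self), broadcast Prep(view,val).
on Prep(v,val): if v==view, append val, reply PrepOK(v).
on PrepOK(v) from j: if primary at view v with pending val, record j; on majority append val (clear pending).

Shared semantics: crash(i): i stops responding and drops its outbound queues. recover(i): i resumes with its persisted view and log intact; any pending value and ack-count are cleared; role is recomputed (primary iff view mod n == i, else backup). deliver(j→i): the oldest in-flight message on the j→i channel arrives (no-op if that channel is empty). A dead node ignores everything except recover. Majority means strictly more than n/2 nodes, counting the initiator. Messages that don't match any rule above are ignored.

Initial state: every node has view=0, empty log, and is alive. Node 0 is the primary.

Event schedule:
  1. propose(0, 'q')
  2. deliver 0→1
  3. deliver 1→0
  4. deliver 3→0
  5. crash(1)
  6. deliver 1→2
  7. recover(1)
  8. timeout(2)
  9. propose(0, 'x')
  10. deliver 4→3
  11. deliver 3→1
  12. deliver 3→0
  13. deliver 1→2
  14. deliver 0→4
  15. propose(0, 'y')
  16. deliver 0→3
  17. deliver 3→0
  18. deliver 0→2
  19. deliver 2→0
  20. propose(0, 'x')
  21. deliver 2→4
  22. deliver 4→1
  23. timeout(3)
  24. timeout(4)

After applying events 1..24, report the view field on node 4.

2

e1 propose(0,'q'): ·
e2 deliver 0→1: 1[back,v=0,q]
e3 deliver 1→0: ·
e4 deliver 3→0: ·
e5 crash(1): 1[✗back,v=0,q]
e6 deliver 1→2: ·
e7 recover(1): 1[back,v=0,q]
e8 timeout(2): 2[back,v=1,-]
e9 propose(0,'x'): ·
e10 deliver 4→3: ·
e11 deliver 3→1: ·
e12 deliver 3→0: ·
e13 deliver 1→2: ·
e14 deliver 0→4: 4[back,v=0,q]
e15 propose(0,'y'): ·
e16 deliver 0→3: 3[back,v=0,q]
e17 deliver 3→0: ·
e18 deliver 0→2: ·
e19 deliver 2→0: 0[back,v=1,-]
e20 propose(0,'x'): ·
e21 deliver 2→4: 4[back,v=1,q]
e22 deliver 4→1: ·
e23 timeout(3): 3[back,v=1,q]
e24 timeout(4): 4[back,v=2,q]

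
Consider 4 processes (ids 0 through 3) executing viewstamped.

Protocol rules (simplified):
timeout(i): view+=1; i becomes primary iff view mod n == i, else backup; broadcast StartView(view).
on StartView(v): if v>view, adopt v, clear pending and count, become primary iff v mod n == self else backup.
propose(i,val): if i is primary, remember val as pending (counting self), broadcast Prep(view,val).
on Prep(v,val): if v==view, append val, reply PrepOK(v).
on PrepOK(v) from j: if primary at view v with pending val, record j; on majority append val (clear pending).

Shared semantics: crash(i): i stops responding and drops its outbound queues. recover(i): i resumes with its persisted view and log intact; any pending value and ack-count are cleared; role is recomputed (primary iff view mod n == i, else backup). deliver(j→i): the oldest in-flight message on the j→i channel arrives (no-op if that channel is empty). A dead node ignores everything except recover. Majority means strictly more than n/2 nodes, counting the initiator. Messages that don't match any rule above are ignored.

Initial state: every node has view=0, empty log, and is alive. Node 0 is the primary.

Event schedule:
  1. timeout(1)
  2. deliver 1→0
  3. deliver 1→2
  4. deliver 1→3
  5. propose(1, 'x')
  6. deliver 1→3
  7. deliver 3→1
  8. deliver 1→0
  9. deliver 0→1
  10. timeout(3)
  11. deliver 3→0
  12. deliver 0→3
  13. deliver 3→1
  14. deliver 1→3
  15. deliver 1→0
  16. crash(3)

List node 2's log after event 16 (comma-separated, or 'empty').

empty

[1] timeout(1) → N1(prim v1 [-])
[2] deliver 1→0 → N0(back v1 [-])
[3] deliver 1→2 → N2(back v1 [-])
[4] deliver 1→3 → N3(back v1 [-])
[5] propose(1,'x') → ∅
[6] deliver 1→3 → N3(back v1 [x])
[7] deliver 3→1 → ∅
[8] deliver 1→0 → N0(back v1 [x])
[9] deliver 0→1 → N1(prim v1 [x])
[10] timeout(3) → N3(back v2 [x])
[11] deliver 3→0 → N0(back v2 [x])
[12] deliver 0→3 → ∅
[13] deliver 3→1 → N1(back v2 [x])
[14] deliver 1→3 → ∅
[15] deliver 1→0 → ∅
[16] crash(3) → N3(✗back v2 [x])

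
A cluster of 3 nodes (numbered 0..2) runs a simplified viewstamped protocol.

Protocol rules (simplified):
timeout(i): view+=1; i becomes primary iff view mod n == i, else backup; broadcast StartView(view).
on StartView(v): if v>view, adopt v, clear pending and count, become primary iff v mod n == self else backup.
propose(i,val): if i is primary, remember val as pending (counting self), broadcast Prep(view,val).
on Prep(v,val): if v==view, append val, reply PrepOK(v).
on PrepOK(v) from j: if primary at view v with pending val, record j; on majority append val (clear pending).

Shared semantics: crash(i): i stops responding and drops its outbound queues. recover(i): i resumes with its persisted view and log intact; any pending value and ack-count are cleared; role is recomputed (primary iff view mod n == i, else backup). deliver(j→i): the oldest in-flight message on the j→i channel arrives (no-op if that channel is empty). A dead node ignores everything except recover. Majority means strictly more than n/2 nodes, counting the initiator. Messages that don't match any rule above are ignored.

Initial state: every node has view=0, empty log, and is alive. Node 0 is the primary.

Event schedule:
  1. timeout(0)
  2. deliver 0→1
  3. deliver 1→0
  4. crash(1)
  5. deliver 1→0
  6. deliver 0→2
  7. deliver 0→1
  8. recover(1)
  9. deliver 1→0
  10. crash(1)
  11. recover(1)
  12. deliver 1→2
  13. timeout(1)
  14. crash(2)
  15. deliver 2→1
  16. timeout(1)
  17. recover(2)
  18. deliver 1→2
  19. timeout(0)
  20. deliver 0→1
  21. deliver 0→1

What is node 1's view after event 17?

[1] timeout(0) → N0(back v1 [-])
[2] deliver 0→1 → N1(prim v1 [-])
[3] deliver 1→0 → ∅
[4] crash(1) → N1(✗prim v1 [-])
[5] deliver 1→0 → ∅
[6] deliver 0→2 → N2(back v1 [-])
[7] deliver 0→1 → ∅
[8] recover(1) → N1(prim v1 [-])
[9] deliver 1→0 → ∅
[10] crash(1) → N1(✗prim v1 [-])
[11] recover(1) → N1(prim v1 [-])
[12] deliver 1→2 → ∅
[13] timeout(1) → N1(back v2 [-])
[14] crash(2) → N2(✗back v1 [-])
[15] deliver 2→1 → ∅
[16] timeout(1) → N1(back v3 [-])
[17] recover(2) → N2(back v1 [-])

3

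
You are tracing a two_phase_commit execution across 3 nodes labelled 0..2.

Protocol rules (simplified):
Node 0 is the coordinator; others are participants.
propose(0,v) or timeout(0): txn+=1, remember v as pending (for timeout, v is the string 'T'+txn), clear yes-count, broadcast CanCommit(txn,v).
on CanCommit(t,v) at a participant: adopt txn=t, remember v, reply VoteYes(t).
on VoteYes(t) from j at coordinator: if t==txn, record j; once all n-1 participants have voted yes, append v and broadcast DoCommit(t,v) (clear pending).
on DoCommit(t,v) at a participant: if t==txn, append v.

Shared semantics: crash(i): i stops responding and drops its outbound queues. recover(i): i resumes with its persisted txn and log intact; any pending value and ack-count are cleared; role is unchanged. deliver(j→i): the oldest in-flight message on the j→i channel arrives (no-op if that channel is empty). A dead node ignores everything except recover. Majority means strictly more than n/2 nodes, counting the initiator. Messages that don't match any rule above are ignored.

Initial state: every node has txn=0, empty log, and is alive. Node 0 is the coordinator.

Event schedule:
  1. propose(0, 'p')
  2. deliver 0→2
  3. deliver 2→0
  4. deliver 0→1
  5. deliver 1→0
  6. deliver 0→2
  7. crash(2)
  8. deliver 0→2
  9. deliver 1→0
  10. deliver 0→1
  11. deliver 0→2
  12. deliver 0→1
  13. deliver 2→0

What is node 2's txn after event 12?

e1 propose(0,'p'): 0[coor,t=1,-]
e2 deliver 0→2: 2[part,t=1,-]
e3 deliver 2→0: ·
e4 deliver 0→1: 1[part,t=1,-]
e5 deliver 1→0: 0[coor,t=1,p]
e6 deliver 0→2: 2[part,t=1,p]
e7 crash(2): 2[✗part,t=1,p]
e8 deliver 0→2: ·
e9 deliver 1→0: ·
e10 deliver 0→1: 1[part,t=1,p]
e11 deliver 0→2: ·
e12 deliver 0→1: ·

1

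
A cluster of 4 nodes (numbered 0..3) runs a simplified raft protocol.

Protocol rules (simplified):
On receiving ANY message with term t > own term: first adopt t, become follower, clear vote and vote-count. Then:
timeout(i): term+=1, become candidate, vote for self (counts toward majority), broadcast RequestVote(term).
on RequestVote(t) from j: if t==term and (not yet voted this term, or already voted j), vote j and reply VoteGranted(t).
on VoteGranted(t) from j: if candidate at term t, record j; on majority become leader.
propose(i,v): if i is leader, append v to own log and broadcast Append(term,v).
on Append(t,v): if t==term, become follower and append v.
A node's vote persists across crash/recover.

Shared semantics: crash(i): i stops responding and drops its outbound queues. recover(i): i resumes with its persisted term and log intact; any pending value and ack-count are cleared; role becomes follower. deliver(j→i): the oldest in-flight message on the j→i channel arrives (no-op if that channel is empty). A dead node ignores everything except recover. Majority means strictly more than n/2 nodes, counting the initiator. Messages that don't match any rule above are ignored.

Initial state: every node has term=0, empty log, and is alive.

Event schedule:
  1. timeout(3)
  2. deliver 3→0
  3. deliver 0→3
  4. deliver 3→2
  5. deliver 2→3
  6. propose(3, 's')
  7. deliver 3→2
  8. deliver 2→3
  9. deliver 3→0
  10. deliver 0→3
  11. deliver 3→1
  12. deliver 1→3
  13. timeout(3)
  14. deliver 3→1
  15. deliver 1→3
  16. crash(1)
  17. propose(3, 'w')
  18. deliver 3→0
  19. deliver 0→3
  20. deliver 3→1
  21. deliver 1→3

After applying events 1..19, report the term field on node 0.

e1 timeout(3): 3[cand,t=1,-]
e2 deliver 3→0: 0[foll,t=1,-]
e3 deliver 0→3: ·
e4 deliver 3→2: 2[foll,t=1,-]
e5 deliver 2→3: 3[lead,t=1,-]
e6 propose(3,'s'): 3[lead,t=1,s]
e7 deliver 3→2: 2[foll,t=1,s]
e8 deliver 2→3: ·
e9 deliver 3→0: 0[foll,t=1,s]
e10 deliver 0→3: ·
e11 deliver 3→1: 1[foll,t=1,-]
e12 deliver 1→3: ·
e13 timeout(3): 3[cand,t=2,s]
e14 deliver 3→1: 1[foll,t=1,s]
e15 deliver 1→3: ·
e16 crash(1): 1[✗foll,t=1,s]
e17 propose(3,'w'): ·
e18 deliver 3→0: 0[foll,t=2,s]
e19 deliver 0→3: ·

2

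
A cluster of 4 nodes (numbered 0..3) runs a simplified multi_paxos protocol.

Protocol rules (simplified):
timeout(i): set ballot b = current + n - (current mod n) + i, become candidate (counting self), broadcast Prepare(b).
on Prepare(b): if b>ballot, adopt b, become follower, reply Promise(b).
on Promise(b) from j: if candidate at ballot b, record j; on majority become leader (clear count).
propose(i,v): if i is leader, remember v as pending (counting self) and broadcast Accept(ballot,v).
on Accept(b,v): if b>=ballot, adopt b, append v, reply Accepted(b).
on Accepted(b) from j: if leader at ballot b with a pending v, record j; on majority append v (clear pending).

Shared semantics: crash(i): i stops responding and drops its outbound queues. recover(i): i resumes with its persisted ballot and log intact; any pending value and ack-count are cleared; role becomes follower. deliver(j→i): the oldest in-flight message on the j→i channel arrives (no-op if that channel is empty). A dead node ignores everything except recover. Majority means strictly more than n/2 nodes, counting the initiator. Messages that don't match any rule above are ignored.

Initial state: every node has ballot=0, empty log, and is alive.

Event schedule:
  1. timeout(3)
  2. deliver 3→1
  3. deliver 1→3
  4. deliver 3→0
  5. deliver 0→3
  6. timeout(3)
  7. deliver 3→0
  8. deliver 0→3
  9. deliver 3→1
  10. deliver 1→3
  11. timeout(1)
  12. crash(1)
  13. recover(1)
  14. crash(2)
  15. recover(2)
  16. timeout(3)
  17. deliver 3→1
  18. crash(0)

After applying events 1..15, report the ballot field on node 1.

step 1 timeout(3): 3={cand,b=7,log=-}
step 2 deliver 3→1: 1={foll,b=7,log=-}
step 3 deliver 1→3: —
step 4 deliver 3→0: 0={foll,b=7,log=-}
step 5 deliver 0→3: 3={lead,b=7,log=-}
step 6 timeout(3): 3={cand,b=11,log=-}
step 7 deliver 3→0: 0={foll,b=11,log=-}
step 8 deliver 0→3: —
step 9 deliver 3→1: 1={foll,b=11,log=-}
step 10 deliver 1→3: 3={lead,b=11,log=-}
step 11 timeout(1): 1={cand,b=13,log=-}
step 12 crash(1): 1={✗cand,b=13,log=-}
step 13 recover(1): 1={foll,b=13,log=-}
step 14 crash(2): 2={✗foll,b=0,log=-}
step 15 recover(2): 2={foll,b=0,log=-}

13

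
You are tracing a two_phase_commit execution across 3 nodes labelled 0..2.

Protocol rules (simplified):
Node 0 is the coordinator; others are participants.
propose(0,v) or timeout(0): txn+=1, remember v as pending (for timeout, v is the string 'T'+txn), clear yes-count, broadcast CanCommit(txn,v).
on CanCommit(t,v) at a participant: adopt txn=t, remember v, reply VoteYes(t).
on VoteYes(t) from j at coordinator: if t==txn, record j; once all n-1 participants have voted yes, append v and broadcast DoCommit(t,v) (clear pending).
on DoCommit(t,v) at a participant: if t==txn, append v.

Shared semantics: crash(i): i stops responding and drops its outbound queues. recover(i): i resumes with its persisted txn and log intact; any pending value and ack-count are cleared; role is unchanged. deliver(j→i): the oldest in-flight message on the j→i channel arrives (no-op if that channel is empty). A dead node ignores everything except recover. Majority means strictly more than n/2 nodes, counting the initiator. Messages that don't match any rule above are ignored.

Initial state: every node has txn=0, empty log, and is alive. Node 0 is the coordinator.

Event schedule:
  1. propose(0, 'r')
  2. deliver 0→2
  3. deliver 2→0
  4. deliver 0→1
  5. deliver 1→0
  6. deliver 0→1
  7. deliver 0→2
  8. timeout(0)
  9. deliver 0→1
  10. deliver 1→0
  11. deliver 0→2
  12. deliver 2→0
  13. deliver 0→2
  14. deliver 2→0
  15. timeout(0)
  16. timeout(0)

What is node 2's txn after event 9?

step 1 propose(0,'r'): 0={coor,t=1,log=-}
step 2 deliver 0→2: 2={part,t=1,log=-}
step 3 deliver 2→0: —
step 4 deliver 0→1: 1={part,t=1,log=-}
step 5 deliver 1→0: 0={coor,t=1,log=r}
step 6 deliver 0→1: 1={part,t=1,log=r}
step 7 deliver 0→2: 2={part,t=1,log=r}
step 8 timeout(0): 0={coor,t=2,log=r}
step 9 deliver 0→1: 1={part,t=2,log=r}

1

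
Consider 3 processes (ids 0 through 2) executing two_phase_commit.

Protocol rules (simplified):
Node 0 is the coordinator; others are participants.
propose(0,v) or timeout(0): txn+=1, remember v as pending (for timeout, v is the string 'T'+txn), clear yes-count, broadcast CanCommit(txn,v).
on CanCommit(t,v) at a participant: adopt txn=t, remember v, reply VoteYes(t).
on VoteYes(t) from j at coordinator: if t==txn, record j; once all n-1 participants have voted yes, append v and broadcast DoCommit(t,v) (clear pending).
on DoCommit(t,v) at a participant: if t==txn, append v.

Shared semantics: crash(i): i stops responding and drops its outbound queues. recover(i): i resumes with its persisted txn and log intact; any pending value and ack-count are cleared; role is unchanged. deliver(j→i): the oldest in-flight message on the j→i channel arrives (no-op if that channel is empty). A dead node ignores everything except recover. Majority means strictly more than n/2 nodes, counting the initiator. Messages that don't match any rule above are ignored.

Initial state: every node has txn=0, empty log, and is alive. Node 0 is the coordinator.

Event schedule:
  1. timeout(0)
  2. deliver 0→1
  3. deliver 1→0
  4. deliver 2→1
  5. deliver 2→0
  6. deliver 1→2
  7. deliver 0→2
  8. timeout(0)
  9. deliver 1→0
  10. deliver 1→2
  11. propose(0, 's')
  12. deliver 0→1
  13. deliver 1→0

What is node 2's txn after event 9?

after 1 — timeout(0): n0:coor/t1/[-]
after 2 — deliver 0→1: n1:part/t1/[-]
after 3 — deliver 1→0: ·
after 4 — deliver 2→1: ·
after 5 — deliver 2→0: ·
after 6 — deliver 1→2: ·
after 7 — deliver 0→2: n2:part/t1/[-]
after 8 — timeout(0): n0:coor/t2/[-]
after 9 — deliver 1→0: ·

1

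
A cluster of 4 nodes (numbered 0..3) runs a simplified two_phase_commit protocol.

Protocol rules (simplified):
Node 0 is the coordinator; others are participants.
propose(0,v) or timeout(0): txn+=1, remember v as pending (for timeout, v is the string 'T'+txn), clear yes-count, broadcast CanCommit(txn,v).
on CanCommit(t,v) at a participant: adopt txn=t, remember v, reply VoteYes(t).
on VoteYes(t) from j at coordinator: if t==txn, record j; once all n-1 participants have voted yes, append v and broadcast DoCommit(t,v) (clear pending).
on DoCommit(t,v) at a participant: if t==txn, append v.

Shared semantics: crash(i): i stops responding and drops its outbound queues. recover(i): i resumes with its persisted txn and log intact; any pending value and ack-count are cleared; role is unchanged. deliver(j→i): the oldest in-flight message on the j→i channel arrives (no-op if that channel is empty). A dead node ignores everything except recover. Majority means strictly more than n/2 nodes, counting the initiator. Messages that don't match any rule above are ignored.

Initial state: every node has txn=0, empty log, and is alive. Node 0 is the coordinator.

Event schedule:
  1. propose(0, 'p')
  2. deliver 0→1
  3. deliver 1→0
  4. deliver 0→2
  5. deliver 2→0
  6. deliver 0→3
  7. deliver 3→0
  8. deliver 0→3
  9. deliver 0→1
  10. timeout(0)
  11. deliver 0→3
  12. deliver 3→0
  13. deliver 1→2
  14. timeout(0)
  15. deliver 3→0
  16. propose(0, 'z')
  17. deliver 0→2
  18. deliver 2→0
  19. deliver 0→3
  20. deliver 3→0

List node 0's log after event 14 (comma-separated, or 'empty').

p

[1] propose(0,'p') → N0(coor t1 [-])
[2] deliver 0→1 → N1(part t1 [-])
[3] deliver 1→0 → ∅
[4] deliver 0→2 → N2(part t1 [-])
[5] deliver 2→0 → ∅
[6] deliver 0→3 → N3(part t1 [-])
[7] deliver 3→0 → N0(coor t1 [p])
[8] deliver 0→3 → N3(part t1 [p])
[9] deliver 0→1 → N1(part t1 [p])
[10] timeout(0) → N0(coor t2 [p])
[11] deliver 0→3 → N3(part t2 [p])
[12] deliver 3→0 → ∅
[13] deliver 1→2 → ∅
[14] timeout(0) → N0(coor t3 [p])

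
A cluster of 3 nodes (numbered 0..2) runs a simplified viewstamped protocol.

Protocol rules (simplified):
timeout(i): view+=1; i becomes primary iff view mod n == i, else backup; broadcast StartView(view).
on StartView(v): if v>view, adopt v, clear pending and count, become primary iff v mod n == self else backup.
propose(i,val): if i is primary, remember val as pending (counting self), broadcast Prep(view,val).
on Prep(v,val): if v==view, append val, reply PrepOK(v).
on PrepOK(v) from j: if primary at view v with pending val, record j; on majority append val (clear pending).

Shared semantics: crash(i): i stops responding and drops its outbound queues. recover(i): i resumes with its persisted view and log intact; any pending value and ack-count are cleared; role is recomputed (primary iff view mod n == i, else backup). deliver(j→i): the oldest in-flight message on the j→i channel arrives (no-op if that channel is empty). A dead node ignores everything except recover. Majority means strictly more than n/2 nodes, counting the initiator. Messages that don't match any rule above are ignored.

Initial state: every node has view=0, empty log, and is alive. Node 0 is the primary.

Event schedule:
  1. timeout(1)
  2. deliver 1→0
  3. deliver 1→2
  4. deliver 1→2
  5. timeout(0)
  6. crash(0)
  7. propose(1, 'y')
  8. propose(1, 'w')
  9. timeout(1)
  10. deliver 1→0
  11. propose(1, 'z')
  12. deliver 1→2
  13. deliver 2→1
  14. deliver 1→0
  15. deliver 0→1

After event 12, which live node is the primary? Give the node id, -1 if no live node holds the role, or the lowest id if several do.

e1 timeout(1): 1[prim,v=1,-]
e2 deliver 1→0: 0[back,v=1,-]
e3 deliver 1→2: 2[back,v=1,-]
e4 deliver 1→2: ·
e5 timeout(0): 0[back,v=2,-]
e6 crash(0): 0[✗back,v=2,-]
e7 propose(1,'y'): ·
e8 propose(1,'w'): ·
e9 timeout(1): 1[back,v=2,-]
e10 deliver 1→0: ·
e11 propose(1,'z'): ·
e12 deliver 1→2: 2[back,v=1,y]

-1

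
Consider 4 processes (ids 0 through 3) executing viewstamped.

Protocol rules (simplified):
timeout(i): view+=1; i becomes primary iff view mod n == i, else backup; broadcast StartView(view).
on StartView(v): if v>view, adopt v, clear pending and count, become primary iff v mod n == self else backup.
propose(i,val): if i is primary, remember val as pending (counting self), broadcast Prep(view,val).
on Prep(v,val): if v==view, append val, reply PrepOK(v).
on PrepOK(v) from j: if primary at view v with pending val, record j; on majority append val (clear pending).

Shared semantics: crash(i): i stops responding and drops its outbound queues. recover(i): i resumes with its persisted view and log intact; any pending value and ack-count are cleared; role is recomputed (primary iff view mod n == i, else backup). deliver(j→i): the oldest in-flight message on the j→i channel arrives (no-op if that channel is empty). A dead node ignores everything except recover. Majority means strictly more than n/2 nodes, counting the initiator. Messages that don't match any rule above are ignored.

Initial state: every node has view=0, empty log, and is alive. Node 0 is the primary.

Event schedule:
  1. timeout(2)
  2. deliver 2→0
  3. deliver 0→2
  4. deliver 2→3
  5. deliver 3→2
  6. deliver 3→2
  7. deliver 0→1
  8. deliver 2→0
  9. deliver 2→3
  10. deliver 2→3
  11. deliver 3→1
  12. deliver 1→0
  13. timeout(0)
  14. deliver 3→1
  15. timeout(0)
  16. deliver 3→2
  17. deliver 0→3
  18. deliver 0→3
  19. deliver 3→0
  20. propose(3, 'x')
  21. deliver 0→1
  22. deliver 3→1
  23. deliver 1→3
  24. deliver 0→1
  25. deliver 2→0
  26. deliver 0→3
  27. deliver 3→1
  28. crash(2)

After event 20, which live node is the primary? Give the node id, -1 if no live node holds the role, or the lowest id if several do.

e1 timeout(2): 2[back,v=1,-]
e2 deliver 2→0: 0[back,v=1,-]
e3 deliver 0→2: ·
e4 deliver 2→3: 3[back,v=1,-]
e5 deliver 3→2: ·
e6 deliver 3→2: ·
e7 deliver 0→1: ·
e8 deliver 2→0: ·
e9 deliver 2→3: ·
e10 deliver 2→3: ·
e11 deliver 3→1: ·
e12 deliver 1→0: ·
e13 timeout(0): 0[back,v=2,-]
e14 deliver 3→1: ·
e15 timeout(0): 0[back,v=3,-]
e16 deliver 3→2: ·
e17 deliver 0→3: 3[back,v=2,-]
e18 deliver 0→3: 3[prim,v=3,-]
e19 deliver 3→0: ·
e20 propose(3,'x'): ·

3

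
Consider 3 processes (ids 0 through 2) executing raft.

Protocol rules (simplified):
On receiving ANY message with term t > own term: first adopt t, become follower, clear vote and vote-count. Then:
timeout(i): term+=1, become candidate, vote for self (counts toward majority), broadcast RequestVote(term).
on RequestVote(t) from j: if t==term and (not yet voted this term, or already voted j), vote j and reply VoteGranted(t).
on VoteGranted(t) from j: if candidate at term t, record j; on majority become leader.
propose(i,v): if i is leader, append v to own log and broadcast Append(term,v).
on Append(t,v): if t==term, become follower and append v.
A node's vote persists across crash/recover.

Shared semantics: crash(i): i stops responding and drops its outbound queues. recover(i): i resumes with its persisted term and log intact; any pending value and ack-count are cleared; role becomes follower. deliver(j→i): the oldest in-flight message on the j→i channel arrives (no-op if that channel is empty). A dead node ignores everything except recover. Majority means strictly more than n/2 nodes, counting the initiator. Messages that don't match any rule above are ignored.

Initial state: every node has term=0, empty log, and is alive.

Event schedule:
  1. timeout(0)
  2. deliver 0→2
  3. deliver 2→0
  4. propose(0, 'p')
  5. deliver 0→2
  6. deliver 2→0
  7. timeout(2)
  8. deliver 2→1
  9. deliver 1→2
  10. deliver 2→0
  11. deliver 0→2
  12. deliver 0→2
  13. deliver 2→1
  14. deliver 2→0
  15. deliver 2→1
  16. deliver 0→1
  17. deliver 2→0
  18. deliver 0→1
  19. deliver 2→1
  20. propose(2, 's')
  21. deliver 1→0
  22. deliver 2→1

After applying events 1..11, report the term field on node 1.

e1 timeout(0): 0[cand,t=1,-]
e2 deliver 0→2: 2[foll,t=1,-]
e3 deliver 2→0: 0[lead,t=1,-]
e4 propose(0,'p'): 0[lead,t=1,p]
e5 deliver 0→2: 2[foll,t=1,p]
e6 deliver 2→0: ·
e7 timeout(2): 2[cand,t=2,p]
e8 deliver 2→1: 1[foll,t=2,-]
e9 deliver 1→2: 2[lead,t=2,p]
e10 deliver 2→0: 0[foll,t=2,p]
e11 deliver 0→2: ·

2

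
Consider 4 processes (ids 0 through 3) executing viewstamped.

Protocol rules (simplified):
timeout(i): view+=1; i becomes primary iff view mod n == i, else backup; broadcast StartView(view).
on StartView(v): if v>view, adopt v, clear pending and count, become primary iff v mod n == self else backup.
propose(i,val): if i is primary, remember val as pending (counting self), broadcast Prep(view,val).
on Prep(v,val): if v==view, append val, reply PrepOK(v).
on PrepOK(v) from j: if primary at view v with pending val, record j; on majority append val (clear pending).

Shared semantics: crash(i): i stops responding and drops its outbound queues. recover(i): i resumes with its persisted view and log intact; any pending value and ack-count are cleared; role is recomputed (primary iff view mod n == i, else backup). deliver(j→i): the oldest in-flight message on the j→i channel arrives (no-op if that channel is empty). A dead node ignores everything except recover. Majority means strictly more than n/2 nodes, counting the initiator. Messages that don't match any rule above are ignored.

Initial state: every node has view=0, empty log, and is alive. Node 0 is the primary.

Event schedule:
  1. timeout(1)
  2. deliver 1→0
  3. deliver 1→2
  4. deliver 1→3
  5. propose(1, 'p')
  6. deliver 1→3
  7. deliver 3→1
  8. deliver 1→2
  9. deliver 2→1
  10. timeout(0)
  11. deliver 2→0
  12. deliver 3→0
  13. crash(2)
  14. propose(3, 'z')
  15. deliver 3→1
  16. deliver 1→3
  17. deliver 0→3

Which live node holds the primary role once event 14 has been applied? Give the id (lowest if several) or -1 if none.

1

[1] timeout(1) → N1(prim v1 [-])
[2] deliver 1→0 → N0(back v1 [-])
[3] deliver 1→2 → N2(back v1 [-])
[4] deliver 1→3 → N3(back v1 [-])
[5] propose(1,'p') → ∅
[6] deliver 1→3 → N3(back v1 [p])
[7] deliver 3→1 → ∅
[8] deliver 1→2 → N2(back v1 [p])
[9] deliver 2→1 → N1(prim v1 [p])
[10] timeout(0) → N0(back v2 [-])
[11] deliver 2→0 → ∅
[12] deliver 3→0 → ∅
[13] crash(2) → N2(✗back v1 [p])
[14] propose(3,'z') → ∅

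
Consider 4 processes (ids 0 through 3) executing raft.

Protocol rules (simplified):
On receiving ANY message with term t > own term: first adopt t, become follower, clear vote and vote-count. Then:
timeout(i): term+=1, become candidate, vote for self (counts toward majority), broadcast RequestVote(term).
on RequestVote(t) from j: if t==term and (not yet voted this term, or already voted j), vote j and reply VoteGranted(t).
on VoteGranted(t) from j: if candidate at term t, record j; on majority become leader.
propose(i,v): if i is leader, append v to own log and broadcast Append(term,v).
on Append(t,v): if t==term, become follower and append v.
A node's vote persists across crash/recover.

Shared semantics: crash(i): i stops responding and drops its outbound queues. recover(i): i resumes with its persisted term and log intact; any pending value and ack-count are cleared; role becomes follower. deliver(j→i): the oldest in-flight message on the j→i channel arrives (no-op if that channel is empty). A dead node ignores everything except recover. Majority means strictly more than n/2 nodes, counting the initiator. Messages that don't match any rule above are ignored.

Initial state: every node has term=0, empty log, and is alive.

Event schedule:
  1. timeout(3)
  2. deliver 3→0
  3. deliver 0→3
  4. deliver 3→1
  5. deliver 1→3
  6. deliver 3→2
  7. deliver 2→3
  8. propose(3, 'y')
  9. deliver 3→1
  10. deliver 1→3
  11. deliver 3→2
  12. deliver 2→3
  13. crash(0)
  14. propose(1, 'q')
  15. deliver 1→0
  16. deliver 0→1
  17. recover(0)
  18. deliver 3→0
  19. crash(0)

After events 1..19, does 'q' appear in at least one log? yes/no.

no

1. timeout(3):  <3:cand t1 ->
2. deliver 3→0:  <0:foll t1 ->
3. deliver 0→3:  nop
4. deliver 3→1:  <1:foll t1 ->
5. deliver 1→3:  <3:lead t1 ->
6. deliver 3→2:  <2:foll t1 ->
7. deliver 2→3:  nop
8. propose(3,'y'):  <3:lead t1 y>
9. deliver 3→1:  <1:foll t1 y>
10. deliver 1→3:  nop
11. deliver 3→2:  <2:foll t1 y>
12. deliver 2→3:  nop
13. crash(0):  <0:✗foll t1 ->
14. propose(1,'q'):  nop
15. deliver 1→0:  nop
16. deliver 0→1:  nop
17. recover(0):  <0:foll t1 ->
18. deliver 3→0:  <0:foll t1 y>
19. crash(0):  <0:✗foll t1 y>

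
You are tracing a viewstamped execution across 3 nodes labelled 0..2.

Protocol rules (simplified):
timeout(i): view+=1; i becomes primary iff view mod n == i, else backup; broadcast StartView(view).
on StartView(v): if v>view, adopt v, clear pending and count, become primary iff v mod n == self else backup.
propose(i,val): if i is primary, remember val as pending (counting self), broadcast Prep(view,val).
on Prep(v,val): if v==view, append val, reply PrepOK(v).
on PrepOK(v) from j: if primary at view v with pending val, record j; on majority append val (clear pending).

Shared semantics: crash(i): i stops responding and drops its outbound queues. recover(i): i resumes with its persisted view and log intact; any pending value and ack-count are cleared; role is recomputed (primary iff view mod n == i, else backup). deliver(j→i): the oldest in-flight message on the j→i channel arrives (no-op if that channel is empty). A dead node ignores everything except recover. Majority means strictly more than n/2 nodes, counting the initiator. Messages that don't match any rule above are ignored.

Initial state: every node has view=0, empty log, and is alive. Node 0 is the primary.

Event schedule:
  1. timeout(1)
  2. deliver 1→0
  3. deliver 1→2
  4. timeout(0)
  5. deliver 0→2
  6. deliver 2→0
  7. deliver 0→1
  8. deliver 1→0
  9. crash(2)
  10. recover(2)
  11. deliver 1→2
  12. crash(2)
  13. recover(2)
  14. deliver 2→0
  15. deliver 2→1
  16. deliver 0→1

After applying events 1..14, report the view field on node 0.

2

after 1 — timeout(1): n1:prim/v1/[-]
after 2 — deliver 1→0: n0:back/v1/[-]
after 3 — deliver 1→2: n2:back/v1/[-]
after 4 — timeout(0): n0:back/v2/[-]
after 5 — deliver 0→2: n2:prim/v2/[-]
after 6 — deliver 2→0: ·
after 7 — deliver 0→1: n1:back/v2/[-]
after 8 — deliver 1→0: ·
after 9 — crash(2): n2:✗prim/v2/[-]
after 10 — recover(2): n2:prim/v2/[-]
after 11 — deliver 1→2: ·
after 12 — crash(2): n2:✗prim/v2/[-]
after 13 — recover(2): n2:prim/v2/[-]
after 14 — deliver 2→0: ·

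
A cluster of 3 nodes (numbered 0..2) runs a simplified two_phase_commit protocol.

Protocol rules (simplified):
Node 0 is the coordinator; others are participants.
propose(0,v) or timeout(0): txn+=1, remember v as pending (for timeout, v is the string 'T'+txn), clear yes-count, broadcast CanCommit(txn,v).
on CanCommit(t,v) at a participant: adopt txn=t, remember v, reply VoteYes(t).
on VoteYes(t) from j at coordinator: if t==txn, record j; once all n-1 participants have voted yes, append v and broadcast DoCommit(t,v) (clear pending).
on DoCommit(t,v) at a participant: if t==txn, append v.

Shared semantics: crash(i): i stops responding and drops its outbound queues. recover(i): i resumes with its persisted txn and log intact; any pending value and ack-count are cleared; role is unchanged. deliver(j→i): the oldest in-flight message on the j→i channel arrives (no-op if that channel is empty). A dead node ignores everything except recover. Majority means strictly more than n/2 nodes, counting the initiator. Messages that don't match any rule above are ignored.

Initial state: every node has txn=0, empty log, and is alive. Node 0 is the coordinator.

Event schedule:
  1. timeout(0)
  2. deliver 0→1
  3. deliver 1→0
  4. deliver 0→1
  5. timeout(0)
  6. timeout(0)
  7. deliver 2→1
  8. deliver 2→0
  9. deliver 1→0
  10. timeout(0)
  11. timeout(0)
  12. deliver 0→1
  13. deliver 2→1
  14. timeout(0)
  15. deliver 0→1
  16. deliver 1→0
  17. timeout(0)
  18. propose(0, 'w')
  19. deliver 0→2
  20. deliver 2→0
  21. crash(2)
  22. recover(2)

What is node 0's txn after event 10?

after 1 — timeout(0): n0:coor/t1/[-]
after 2 — deliver 0→1: n1:part/t1/[-]
after 3 — deliver 1→0: ·
after 4 — deliver 0→1: ·
after 5 — timeout(0): n0:coor/t2/[-]
after 6 — timeout(0): n0:coor/t3/[-]
after 7 — deliver 2→1: ·
after 8 — deliver 2→0: ·
after 9 — deliver 1→0: ·
after 10 — timeout(0): n0:coor/t4/[-]

4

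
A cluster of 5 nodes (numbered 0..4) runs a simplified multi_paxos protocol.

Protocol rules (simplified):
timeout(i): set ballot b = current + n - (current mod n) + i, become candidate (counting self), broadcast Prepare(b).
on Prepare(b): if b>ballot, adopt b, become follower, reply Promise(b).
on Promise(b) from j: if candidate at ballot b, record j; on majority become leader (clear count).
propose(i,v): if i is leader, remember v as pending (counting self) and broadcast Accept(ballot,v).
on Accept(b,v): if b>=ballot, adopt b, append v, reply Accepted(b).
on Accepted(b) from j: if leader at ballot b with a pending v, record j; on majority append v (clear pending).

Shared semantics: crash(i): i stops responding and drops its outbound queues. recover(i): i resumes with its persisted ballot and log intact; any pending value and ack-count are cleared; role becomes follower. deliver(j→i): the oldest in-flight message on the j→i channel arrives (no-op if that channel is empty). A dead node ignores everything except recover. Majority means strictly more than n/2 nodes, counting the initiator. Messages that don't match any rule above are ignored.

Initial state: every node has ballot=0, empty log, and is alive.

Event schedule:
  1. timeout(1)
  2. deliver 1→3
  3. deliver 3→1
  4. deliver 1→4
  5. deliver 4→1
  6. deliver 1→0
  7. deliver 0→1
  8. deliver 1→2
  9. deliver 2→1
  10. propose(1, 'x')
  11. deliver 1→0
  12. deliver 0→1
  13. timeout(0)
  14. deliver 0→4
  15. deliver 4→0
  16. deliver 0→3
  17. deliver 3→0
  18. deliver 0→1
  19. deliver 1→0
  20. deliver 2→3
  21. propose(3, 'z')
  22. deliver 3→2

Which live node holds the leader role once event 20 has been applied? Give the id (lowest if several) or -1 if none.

0

[1] timeout(1) → N1(cand b6 [-])
[2] deliver 1→3 → N3(foll b6 [-])
[3] deliver 3→1 → ∅
[4] deliver 1→4 → N4(foll b6 [-])
[5] deliver 4→1 → N1(lead b6 [-])
[6] deliver 1→0 → N0(foll b6 [-])
[7] deliver 0→1 → ∅
[8] deliver 1→2 → N2(foll b6 [-])
[9] deliver 2→1 → ∅
[10] propose(1,'x') → ∅
[11] deliver 1→0 → N0(foll b6 [x])
[12] deliver 0→1 → ∅
[13] timeout(0) → N0(cand b10 [x])
[14] deliver 0→4 → N4(foll b10 [-])
[15] deliver 4→0 → ∅
[16] deliver 0→3 → N3(foll b10 [-])
[17] deliver 3→0 → N0(lead b10 [x])
[18] deliver 0→1 → N1(foll b10 [-])
[19] deliver 1→0 → ∅
[20] deliver 2→3 → ∅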